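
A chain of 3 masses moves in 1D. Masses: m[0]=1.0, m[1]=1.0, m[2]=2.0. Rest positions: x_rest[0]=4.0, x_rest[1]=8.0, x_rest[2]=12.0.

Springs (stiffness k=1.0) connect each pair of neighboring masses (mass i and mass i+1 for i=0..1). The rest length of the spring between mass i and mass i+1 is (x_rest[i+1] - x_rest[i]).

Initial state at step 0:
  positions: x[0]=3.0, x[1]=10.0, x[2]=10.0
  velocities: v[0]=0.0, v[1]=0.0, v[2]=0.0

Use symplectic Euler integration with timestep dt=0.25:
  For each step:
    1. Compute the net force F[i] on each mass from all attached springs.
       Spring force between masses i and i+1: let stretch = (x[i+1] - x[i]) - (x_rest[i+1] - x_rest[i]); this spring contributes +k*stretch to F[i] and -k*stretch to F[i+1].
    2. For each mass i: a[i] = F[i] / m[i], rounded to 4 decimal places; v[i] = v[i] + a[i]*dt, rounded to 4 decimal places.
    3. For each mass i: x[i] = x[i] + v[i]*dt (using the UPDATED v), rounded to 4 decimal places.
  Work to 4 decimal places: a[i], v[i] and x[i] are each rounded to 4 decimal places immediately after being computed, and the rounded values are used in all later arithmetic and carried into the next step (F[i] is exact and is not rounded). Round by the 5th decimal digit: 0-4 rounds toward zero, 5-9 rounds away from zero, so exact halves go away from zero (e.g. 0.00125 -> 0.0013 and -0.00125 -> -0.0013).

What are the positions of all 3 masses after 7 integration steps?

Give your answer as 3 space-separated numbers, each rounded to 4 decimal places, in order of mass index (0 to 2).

Step 0: x=[3.0000 10.0000 10.0000] v=[0.0000 0.0000 0.0000]
Step 1: x=[3.1875 9.5625 10.1250] v=[0.7500 -1.7500 0.5000]
Step 2: x=[3.5235 8.7617 10.3574] v=[1.3438 -3.2031 0.9297]
Step 3: x=[3.9369 7.7333 10.6650] v=[1.6534 -4.1137 1.2303]
Step 4: x=[4.3375 6.6508 11.0060] v=[1.6025 -4.3299 1.3639]
Step 5: x=[4.6327 5.6960 11.3359] v=[1.1808 -3.8194 1.3195]
Step 6: x=[4.7444 5.0272 11.6145] v=[0.4466 -2.6753 1.1145]
Step 7: x=[4.6237 4.7524 11.8123] v=[-0.4827 -1.0992 0.7911]

Answer: 4.6237 4.7524 11.8123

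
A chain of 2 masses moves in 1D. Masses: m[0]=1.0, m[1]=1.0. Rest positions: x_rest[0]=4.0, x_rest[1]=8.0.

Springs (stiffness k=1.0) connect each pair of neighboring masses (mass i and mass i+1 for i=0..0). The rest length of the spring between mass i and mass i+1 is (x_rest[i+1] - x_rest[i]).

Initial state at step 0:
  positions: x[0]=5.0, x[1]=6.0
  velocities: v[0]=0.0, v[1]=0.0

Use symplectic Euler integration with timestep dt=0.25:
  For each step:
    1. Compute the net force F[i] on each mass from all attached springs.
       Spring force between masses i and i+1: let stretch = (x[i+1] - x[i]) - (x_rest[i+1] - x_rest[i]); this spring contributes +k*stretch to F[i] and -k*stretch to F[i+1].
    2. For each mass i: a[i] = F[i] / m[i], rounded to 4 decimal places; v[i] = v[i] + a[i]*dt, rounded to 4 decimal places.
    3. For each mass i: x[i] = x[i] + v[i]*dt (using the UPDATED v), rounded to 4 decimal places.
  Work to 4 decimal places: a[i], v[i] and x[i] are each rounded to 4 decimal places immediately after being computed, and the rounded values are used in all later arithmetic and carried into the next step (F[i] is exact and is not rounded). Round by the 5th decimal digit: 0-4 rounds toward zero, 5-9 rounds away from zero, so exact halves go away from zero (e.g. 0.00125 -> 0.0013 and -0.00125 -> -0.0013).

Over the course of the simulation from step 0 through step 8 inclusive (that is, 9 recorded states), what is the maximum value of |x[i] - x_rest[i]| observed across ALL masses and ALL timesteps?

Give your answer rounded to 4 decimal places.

Step 0: x=[5.0000 6.0000] v=[0.0000 0.0000]
Step 1: x=[4.8125 6.1875] v=[-0.7500 0.7500]
Step 2: x=[4.4609 6.5391] v=[-1.4063 1.4063]
Step 3: x=[3.9892 7.0108] v=[-1.8868 1.8868]
Step 4: x=[3.4564 7.5437] v=[-2.1314 2.1314]
Step 5: x=[2.9290 8.0711] v=[-2.1096 2.1096]
Step 6: x=[2.4730 8.5271] v=[-1.8241 1.8241]
Step 7: x=[2.1454 8.8548] v=[-1.3106 1.3106]
Step 8: x=[1.9871 9.0131] v=[-0.6333 0.6333]
Max displacement = 2.0129

Answer: 2.0129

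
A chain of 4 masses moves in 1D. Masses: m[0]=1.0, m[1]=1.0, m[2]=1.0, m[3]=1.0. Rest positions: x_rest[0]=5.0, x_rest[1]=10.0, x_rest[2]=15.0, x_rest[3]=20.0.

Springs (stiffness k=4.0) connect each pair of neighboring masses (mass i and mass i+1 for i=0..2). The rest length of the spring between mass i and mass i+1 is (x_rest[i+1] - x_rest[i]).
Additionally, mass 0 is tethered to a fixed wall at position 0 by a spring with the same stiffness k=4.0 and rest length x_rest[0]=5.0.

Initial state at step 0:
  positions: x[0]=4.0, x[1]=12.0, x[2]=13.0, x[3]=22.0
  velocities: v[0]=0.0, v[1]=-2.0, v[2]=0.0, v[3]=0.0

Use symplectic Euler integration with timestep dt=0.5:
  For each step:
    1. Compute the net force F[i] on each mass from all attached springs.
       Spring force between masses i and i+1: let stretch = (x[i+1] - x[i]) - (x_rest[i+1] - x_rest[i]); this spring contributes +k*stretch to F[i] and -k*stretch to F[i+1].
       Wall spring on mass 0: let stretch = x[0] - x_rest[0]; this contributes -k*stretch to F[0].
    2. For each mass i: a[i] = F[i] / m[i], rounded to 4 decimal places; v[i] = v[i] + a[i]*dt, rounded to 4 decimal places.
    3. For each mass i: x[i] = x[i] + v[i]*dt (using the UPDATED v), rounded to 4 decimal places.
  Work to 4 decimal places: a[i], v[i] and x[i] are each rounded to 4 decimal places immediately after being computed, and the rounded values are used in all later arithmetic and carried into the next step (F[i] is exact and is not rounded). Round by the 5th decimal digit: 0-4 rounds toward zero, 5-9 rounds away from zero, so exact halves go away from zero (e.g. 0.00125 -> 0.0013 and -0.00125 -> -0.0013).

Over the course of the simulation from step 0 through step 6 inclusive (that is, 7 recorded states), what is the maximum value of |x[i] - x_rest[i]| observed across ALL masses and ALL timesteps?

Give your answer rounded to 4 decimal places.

Answer: 8.0000

Derivation:
Step 0: x=[4.0000 12.0000 13.0000 22.0000] v=[0.0000 -2.0000 0.0000 0.0000]
Step 1: x=[8.0000 4.0000 21.0000 18.0000] v=[8.0000 -16.0000 16.0000 -8.0000]
Step 2: x=[0.0000 17.0000 9.0000 22.0000] v=[-16.0000 26.0000 -24.0000 8.0000]
Step 3: x=[9.0000 5.0000 18.0000 18.0000] v=[18.0000 -24.0000 18.0000 -8.0000]
Step 4: x=[5.0000 10.0000 14.0000 19.0000] v=[-8.0000 10.0000 -8.0000 2.0000]
Step 5: x=[1.0000 14.0000 11.0000 20.0000] v=[-8.0000 8.0000 -6.0000 2.0000]
Step 6: x=[9.0000 2.0000 20.0000 17.0000] v=[16.0000 -24.0000 18.0000 -6.0000]
Max displacement = 8.0000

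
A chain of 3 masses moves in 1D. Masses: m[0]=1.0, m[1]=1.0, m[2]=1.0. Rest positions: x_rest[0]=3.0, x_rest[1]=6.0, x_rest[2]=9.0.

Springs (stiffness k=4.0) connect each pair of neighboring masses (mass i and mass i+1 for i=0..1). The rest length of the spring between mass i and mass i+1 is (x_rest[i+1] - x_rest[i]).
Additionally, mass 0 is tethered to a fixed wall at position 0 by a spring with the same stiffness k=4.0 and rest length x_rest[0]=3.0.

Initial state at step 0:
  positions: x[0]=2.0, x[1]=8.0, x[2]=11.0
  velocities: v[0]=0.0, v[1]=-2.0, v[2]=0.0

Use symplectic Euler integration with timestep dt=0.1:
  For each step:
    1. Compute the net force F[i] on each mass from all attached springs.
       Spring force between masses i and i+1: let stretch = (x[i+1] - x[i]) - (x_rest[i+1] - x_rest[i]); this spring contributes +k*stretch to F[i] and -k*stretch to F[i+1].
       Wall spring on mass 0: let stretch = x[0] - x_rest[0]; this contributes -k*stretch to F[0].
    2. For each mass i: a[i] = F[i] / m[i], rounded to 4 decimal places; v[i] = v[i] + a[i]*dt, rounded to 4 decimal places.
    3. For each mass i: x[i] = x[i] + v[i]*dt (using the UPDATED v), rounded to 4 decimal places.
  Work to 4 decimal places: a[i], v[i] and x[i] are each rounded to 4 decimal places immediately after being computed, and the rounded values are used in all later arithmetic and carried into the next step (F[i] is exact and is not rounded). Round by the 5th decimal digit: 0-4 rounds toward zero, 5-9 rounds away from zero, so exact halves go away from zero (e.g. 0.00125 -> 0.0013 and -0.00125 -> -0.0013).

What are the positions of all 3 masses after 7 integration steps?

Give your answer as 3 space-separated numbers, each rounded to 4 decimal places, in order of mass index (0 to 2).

Step 0: x=[2.0000 8.0000 11.0000] v=[0.0000 -2.0000 0.0000]
Step 1: x=[2.1600 7.6800 11.0000] v=[1.6000 -3.2000 0.0000]
Step 2: x=[2.4544 7.2720 10.9872] v=[2.9440 -4.0800 -0.1280]
Step 3: x=[2.8433 6.8199 10.9458] v=[3.8893 -4.5210 -0.4141]
Step 4: x=[3.2776 6.3738 10.8594] v=[4.3426 -4.4613 -0.8645]
Step 5: x=[3.7046 5.9833 10.7135] v=[4.2700 -3.9055 -1.4587]
Step 6: x=[4.0746 5.6908 10.4984] v=[3.6996 -2.9249 -2.1508]
Step 7: x=[4.3462 5.5260 10.2110] v=[2.7162 -1.6483 -2.8738]

Answer: 4.3462 5.5260 10.2110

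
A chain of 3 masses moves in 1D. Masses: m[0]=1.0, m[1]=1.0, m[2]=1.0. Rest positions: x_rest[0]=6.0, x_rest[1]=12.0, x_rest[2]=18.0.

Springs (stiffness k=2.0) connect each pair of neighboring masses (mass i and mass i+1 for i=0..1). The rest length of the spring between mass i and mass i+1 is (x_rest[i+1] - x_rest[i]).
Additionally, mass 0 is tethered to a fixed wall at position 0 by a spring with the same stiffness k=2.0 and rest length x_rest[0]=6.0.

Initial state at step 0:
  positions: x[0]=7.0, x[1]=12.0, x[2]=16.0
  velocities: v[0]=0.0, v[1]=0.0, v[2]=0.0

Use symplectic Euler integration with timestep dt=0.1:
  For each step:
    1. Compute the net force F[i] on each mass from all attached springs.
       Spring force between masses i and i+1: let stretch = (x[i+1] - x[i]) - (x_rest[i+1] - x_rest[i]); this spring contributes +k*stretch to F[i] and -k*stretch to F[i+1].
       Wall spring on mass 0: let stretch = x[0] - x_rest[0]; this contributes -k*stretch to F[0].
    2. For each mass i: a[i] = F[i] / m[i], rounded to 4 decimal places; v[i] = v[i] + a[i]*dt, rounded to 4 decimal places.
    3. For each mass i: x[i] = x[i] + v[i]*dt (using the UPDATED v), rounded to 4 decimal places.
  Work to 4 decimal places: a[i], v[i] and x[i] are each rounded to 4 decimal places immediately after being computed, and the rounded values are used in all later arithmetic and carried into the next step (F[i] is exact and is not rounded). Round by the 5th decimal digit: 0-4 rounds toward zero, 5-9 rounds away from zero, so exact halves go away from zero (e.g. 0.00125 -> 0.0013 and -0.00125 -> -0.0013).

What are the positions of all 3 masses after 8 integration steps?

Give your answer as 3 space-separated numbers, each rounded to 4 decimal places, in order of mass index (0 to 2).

Answer: 5.7976 11.4339 17.2057

Derivation:
Step 0: x=[7.0000 12.0000 16.0000] v=[0.0000 0.0000 0.0000]
Step 1: x=[6.9600 11.9800 16.0400] v=[-0.4000 -0.2000 0.4000]
Step 2: x=[6.8812 11.9408 16.1188] v=[-0.7880 -0.3920 0.7880]
Step 3: x=[6.7660 11.8840 16.2340] v=[-1.1523 -0.5683 1.1524]
Step 4: x=[6.6178 11.8118 16.3822] v=[-1.4819 -0.7219 1.4824]
Step 5: x=[6.4411 11.7271 16.5590] v=[-1.7667 -0.8466 1.7683]
Step 6: x=[6.2413 11.6334 16.7592] v=[-1.9977 -0.9374 2.0019]
Step 7: x=[6.0246 11.5343 16.9769] v=[-2.1675 -0.9907 2.1767]
Step 8: x=[5.7976 11.4339 17.2057] v=[-2.2705 -1.0041 2.2882]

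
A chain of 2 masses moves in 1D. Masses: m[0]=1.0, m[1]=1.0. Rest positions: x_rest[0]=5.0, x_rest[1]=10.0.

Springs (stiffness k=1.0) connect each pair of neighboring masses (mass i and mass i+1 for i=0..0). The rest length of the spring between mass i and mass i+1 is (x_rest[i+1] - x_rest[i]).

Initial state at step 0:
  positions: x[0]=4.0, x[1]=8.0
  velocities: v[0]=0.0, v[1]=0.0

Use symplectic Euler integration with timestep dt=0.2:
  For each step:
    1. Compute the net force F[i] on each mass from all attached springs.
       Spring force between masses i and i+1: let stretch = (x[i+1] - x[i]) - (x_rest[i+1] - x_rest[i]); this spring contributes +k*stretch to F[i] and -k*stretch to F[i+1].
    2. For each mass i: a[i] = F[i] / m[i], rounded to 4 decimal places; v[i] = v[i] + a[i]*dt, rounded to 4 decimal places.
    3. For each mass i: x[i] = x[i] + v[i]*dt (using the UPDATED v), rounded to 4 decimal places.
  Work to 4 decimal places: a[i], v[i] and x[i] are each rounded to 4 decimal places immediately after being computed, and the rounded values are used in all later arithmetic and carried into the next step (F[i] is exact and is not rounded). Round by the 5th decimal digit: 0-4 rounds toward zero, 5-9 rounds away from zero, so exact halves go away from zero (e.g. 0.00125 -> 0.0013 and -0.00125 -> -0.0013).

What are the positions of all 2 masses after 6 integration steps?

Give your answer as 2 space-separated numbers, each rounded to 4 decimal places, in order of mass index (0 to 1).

Answer: 3.3634 8.6366

Derivation:
Step 0: x=[4.0000 8.0000] v=[0.0000 0.0000]
Step 1: x=[3.9600 8.0400] v=[-0.2000 0.2000]
Step 2: x=[3.8832 8.1168] v=[-0.3840 0.3840]
Step 3: x=[3.7757 8.2243] v=[-0.5373 0.5373]
Step 4: x=[3.6462 8.3538] v=[-0.6476 0.6476]
Step 5: x=[3.5050 8.4950] v=[-0.7061 0.7061]
Step 6: x=[3.3634 8.6366] v=[-0.7081 0.7081]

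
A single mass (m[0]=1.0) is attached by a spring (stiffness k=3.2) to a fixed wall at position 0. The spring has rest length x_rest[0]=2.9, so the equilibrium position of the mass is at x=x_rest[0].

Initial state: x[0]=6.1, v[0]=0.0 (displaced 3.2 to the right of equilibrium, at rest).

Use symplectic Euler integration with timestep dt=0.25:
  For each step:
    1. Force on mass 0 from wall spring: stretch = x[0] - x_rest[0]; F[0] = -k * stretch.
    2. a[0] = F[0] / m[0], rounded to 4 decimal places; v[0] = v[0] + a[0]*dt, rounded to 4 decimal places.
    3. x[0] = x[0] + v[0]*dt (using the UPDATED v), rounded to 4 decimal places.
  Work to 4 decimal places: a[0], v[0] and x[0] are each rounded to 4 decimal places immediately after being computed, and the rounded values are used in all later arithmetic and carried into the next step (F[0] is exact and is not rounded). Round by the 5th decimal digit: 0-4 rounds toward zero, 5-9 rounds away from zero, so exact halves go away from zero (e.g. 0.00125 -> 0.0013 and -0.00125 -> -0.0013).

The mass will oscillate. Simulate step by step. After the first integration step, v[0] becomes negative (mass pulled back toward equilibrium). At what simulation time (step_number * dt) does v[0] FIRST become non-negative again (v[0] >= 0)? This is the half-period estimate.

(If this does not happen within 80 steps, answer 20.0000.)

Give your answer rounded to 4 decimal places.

Answer: 1.7500

Derivation:
Step 0: x=[6.1000] v=[0.0000]
Step 1: x=[5.4600] v=[-2.5600]
Step 2: x=[4.3080] v=[-4.6080]
Step 3: x=[2.8744] v=[-5.7344]
Step 4: x=[1.4459] v=[-5.7139]
Step 5: x=[0.3083] v=[-4.5506]
Step 6: x=[-0.3110] v=[-2.4773]
Step 7: x=[-0.2881] v=[0.0915]
First v>=0 after going negative at step 7, time=1.7500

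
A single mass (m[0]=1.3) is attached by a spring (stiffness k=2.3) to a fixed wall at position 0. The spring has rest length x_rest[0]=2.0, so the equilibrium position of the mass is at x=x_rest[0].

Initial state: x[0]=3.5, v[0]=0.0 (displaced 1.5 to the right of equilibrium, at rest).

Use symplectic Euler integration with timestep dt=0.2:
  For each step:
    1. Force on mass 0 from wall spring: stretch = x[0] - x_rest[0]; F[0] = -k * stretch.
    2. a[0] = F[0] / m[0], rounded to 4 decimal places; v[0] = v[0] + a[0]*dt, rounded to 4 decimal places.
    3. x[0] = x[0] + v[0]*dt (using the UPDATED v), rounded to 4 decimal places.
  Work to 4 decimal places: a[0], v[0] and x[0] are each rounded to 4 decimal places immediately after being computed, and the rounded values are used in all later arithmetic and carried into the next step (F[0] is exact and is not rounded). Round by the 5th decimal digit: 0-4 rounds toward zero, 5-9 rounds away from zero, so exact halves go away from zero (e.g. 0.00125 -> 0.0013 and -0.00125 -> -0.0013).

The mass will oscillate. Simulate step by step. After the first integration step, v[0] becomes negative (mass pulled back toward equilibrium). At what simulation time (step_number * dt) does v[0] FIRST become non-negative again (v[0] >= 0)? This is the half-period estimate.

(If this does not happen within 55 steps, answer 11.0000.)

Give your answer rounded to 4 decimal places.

Step 0: x=[3.5000] v=[0.0000]
Step 1: x=[3.3938] v=[-0.5308]
Step 2: x=[3.1890] v=[-1.0240]
Step 3: x=[2.9001] v=[-1.4447]
Step 4: x=[2.5475] v=[-1.7632]
Step 5: x=[2.1561] v=[-1.9569]
Step 6: x=[1.7537] v=[-2.0121]
Step 7: x=[1.3687] v=[-1.9249]
Step 8: x=[1.0284] v=[-1.7015]
Step 9: x=[0.7569] v=[-1.3577]
Step 10: x=[0.5733] v=[-0.9178]
Step 11: x=[0.4907] v=[-0.4130]
Step 12: x=[0.5149] v=[0.1211]
First v>=0 after going negative at step 12, time=2.4000

Answer: 2.4000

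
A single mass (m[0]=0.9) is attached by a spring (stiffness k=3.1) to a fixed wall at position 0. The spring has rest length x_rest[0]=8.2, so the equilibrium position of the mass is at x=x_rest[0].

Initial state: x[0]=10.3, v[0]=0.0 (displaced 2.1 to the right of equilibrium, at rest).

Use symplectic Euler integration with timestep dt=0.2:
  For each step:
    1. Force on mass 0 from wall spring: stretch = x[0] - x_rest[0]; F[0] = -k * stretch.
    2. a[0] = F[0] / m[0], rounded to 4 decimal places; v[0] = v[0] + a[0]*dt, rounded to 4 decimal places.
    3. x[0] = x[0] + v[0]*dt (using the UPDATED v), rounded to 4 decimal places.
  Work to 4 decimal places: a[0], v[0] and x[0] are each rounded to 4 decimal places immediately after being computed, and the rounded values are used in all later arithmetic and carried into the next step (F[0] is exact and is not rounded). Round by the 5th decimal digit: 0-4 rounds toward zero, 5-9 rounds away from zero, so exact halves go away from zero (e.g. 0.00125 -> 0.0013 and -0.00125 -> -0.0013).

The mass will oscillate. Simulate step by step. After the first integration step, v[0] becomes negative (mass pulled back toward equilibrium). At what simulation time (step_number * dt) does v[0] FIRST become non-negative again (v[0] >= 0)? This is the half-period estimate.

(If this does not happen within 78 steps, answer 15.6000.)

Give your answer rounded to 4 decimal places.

Step 0: x=[10.3000] v=[0.0000]
Step 1: x=[10.0107] v=[-1.4467]
Step 2: x=[9.4719] v=[-2.6941]
Step 3: x=[8.7578] v=[-3.5703]
Step 4: x=[7.9669] v=[-3.9546]
Step 5: x=[7.2081] v=[-3.7940]
Step 6: x=[6.5860] v=[-3.1107]
Step 7: x=[6.1862] v=[-1.9988]
Step 8: x=[6.0639] v=[-0.6115]
Step 9: x=[6.2359] v=[0.8600]
First v>=0 after going negative at step 9, time=1.8000

Answer: 1.8000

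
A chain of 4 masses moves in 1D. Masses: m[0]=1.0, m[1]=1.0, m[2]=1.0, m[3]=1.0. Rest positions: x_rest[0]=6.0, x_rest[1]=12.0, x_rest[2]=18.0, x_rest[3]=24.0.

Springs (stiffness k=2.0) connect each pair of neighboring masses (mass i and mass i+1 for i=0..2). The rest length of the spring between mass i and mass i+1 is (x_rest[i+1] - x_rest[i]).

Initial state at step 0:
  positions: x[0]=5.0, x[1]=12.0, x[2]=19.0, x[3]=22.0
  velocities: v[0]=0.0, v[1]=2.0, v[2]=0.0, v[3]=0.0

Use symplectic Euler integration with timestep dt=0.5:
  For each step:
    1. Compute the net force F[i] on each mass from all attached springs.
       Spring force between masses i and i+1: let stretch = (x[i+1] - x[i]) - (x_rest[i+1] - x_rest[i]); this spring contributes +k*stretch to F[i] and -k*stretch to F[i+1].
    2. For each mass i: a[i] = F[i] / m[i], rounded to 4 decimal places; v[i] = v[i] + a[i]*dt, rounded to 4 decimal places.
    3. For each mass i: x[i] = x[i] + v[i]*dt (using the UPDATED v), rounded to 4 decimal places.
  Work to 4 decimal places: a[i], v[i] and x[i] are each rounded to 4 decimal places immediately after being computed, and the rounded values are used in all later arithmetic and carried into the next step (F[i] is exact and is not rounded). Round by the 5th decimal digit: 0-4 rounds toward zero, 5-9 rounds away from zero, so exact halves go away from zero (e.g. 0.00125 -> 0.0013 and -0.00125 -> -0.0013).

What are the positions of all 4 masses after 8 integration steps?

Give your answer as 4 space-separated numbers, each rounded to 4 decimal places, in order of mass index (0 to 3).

Step 0: x=[5.0000 12.0000 19.0000 22.0000] v=[0.0000 2.0000 0.0000 0.0000]
Step 1: x=[5.5000 13.0000 17.0000 23.5000] v=[1.0000 2.0000 -4.0000 3.0000]
Step 2: x=[6.7500 12.2500 16.2500 24.7500] v=[2.5000 -1.5000 -1.5000 2.5000]
Step 3: x=[7.7500 10.7500 17.7500 24.7500] v=[2.0000 -3.0000 3.0000 0.0000]
Step 4: x=[7.2500 11.2500 19.2500 24.2500] v=[-1.0000 1.0000 3.0000 -1.0000]
Step 5: x=[5.7500 13.7500 19.2500 24.2500] v=[-3.0000 5.0000 0.0000 0.0000]
Step 6: x=[5.2500 15.0000 19.0000 24.7500] v=[-1.0000 2.5000 -0.5000 1.0000]
Step 7: x=[6.6250 13.3750 19.6250 25.3750] v=[2.7500 -3.2500 1.2500 1.2500]
Step 8: x=[8.3750 11.5000 20.0000 26.1250] v=[3.5000 -3.7500 0.7500 1.5000]

Answer: 8.3750 11.5000 20.0000 26.1250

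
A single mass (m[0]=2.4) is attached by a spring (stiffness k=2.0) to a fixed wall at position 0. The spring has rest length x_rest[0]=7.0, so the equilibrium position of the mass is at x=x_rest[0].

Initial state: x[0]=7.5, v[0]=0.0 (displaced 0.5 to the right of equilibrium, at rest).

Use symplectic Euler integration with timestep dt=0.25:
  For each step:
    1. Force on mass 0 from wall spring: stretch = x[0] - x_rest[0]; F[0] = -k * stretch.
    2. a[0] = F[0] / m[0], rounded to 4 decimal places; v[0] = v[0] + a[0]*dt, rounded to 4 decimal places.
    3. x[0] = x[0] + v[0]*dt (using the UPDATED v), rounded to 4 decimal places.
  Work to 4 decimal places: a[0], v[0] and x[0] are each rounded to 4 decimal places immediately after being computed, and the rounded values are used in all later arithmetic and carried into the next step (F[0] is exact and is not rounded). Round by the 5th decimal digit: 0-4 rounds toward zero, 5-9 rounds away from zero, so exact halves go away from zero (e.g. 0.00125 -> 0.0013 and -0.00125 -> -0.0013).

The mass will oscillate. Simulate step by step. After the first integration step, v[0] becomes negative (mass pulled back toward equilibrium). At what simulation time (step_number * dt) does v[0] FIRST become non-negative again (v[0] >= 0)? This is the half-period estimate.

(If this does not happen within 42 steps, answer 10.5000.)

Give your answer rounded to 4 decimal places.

Answer: 3.5000

Derivation:
Step 0: x=[7.5000] v=[0.0000]
Step 1: x=[7.4740] v=[-0.1042]
Step 2: x=[7.4233] v=[-0.2030]
Step 3: x=[7.3505] v=[-0.2912]
Step 4: x=[7.2595] v=[-0.3642]
Step 5: x=[7.1549] v=[-0.4183]
Step 6: x=[7.0423] v=[-0.4506]
Step 7: x=[6.9275] v=[-0.4594]
Step 8: x=[6.8164] v=[-0.4443]
Step 9: x=[6.7149] v=[-0.4061]
Step 10: x=[6.6282] v=[-0.3467]
Step 11: x=[6.5609] v=[-0.2693]
Step 12: x=[6.5165] v=[-0.1778]
Step 13: x=[6.4972] v=[-0.0771]
Step 14: x=[6.5041] v=[0.0277]
First v>=0 after going negative at step 14, time=3.5000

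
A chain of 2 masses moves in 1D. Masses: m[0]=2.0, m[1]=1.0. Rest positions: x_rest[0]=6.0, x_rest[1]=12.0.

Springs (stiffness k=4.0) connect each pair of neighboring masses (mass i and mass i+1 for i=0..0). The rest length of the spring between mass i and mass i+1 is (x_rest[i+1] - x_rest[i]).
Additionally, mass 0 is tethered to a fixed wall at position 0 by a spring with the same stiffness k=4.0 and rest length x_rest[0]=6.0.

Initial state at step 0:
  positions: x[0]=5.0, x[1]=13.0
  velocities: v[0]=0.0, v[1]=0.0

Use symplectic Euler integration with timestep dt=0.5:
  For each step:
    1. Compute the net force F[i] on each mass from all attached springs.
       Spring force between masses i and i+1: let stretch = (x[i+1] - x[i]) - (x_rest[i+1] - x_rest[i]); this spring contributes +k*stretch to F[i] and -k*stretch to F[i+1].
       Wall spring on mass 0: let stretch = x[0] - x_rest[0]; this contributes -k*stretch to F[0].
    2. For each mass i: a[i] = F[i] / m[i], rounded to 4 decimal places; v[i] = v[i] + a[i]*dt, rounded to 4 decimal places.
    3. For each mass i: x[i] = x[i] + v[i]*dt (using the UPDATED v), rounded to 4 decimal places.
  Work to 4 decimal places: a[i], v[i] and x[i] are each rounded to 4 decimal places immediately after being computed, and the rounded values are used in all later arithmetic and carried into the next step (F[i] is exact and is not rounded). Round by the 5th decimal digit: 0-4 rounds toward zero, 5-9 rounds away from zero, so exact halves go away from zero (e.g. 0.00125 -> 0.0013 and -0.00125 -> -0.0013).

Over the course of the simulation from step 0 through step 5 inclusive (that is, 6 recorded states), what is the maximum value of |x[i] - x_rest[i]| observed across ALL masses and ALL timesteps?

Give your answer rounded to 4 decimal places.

Answer: 1.7500

Derivation:
Step 0: x=[5.0000 13.0000] v=[0.0000 0.0000]
Step 1: x=[6.5000 11.0000] v=[3.0000 -4.0000]
Step 2: x=[7.0000 10.5000] v=[1.0000 -1.0000]
Step 3: x=[5.7500 12.5000] v=[-2.5000 4.0000]
Step 4: x=[5.0000 13.7500] v=[-1.5000 2.5000]
Step 5: x=[6.1250 12.2500] v=[2.2500 -3.0000]
Max displacement = 1.7500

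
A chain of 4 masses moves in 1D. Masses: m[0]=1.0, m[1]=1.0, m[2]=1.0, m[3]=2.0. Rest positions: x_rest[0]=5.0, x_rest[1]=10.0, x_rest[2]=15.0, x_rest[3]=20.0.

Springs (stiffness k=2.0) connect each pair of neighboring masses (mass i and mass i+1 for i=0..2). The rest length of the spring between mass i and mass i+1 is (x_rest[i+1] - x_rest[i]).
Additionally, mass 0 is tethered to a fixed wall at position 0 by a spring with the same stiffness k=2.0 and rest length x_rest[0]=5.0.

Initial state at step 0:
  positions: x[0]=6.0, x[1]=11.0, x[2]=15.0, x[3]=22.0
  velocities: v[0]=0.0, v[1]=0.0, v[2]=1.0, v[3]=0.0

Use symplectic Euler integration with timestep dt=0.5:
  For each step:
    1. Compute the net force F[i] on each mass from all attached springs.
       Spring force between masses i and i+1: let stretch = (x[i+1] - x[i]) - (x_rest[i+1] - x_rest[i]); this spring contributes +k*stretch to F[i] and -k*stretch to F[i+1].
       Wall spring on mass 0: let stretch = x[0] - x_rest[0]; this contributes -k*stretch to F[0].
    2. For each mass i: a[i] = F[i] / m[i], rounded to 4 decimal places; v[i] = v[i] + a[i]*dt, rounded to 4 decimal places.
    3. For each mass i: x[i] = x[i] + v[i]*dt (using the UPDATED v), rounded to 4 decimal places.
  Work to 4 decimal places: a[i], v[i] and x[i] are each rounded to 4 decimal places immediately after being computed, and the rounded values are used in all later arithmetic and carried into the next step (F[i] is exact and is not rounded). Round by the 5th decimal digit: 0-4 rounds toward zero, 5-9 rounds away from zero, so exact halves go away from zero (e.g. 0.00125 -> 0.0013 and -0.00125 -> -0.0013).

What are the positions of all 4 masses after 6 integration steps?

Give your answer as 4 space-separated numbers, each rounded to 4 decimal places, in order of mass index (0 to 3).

Answer: 6.4805 9.8419 15.6554 21.1011

Derivation:
Step 0: x=[6.0000 11.0000 15.0000 22.0000] v=[0.0000 0.0000 1.0000 0.0000]
Step 1: x=[5.5000 10.5000 17.0000 21.5000] v=[-1.0000 -1.0000 4.0000 -1.0000]
Step 2: x=[4.7500 10.7500 18.0000 21.1250] v=[-1.5000 0.5000 2.0000 -0.7500]
Step 3: x=[4.6250 11.6250 16.9375 21.2188] v=[-0.2500 1.7500 -2.1250 0.1875]
Step 4: x=[5.6875 11.6563 15.3594 21.4923] v=[2.1250 0.0625 -3.1562 0.5469]
Step 5: x=[6.8907 10.5547 14.9962 21.4825] v=[2.4063 -2.2032 -0.7264 -0.0196]
Step 6: x=[6.4805 9.8419 15.6554 21.1011] v=[-0.8204 -1.4257 1.3184 -0.7628]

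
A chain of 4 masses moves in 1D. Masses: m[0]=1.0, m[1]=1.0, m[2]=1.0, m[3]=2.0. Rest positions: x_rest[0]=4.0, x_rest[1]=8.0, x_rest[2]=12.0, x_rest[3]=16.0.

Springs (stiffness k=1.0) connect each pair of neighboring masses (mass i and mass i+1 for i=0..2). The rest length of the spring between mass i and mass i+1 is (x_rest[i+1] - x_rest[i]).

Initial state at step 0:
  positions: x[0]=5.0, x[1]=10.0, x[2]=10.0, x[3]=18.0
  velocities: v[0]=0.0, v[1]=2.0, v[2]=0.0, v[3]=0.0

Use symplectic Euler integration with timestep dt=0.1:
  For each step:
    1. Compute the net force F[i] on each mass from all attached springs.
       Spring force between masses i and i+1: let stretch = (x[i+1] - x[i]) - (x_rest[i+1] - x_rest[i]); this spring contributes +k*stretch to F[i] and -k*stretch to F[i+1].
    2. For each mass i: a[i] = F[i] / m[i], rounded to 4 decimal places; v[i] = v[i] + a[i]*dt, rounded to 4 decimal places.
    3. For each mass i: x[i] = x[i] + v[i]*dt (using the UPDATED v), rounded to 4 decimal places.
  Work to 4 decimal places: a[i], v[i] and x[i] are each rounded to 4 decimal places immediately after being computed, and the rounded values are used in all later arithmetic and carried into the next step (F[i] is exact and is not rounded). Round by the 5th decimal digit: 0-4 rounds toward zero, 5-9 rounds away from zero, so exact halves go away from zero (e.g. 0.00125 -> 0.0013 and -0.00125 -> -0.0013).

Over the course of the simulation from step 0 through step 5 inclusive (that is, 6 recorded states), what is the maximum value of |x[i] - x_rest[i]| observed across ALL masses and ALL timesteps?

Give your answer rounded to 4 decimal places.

Step 0: x=[5.0000 10.0000 10.0000 18.0000] v=[0.0000 2.0000 0.0000 0.0000]
Step 1: x=[5.0100 10.1500 10.0800 17.9800] v=[0.1000 1.5000 0.8000 -0.2000]
Step 2: x=[5.0314 10.2479 10.2397 17.9405] v=[0.2140 0.9790 1.5970 -0.3950]
Step 3: x=[5.0650 10.2936 10.4765 17.8825] v=[0.3357 0.4565 2.3679 -0.5800]
Step 4: x=[5.1109 10.2888 10.7855 17.8075] v=[0.4586 -0.0481 3.0902 -0.7503]
Step 5: x=[5.1685 10.2372 11.1598 17.7174] v=[0.5764 -0.5162 3.7427 -0.9014]
Max displacement = 2.2936

Answer: 2.2936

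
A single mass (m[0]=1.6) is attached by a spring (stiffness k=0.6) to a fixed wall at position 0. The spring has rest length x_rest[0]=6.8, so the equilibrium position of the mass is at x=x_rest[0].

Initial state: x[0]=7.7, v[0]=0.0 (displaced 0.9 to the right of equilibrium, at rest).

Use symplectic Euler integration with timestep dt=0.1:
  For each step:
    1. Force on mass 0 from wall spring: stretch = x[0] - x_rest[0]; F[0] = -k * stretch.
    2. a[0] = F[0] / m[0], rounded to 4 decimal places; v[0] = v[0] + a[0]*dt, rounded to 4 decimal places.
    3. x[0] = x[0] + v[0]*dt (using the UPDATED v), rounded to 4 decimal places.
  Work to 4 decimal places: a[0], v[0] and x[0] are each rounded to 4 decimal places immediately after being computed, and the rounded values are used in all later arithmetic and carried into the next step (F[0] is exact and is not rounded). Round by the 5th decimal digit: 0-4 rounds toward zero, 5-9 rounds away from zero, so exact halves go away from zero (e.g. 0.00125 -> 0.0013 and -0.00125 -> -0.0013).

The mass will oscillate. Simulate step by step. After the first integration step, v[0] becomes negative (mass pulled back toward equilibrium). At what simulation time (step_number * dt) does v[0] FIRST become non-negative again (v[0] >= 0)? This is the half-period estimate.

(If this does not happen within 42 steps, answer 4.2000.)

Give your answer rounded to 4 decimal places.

Answer: 4.2000

Derivation:
Step 0: x=[7.7000] v=[0.0000]
Step 1: x=[7.6966] v=[-0.0338]
Step 2: x=[7.6899] v=[-0.0674]
Step 3: x=[7.6798] v=[-0.1008]
Step 4: x=[7.6664] v=[-0.1338]
Step 5: x=[7.6498] v=[-0.1663]
Step 6: x=[7.6300] v=[-0.1982]
Step 7: x=[7.6071] v=[-0.2293]
Step 8: x=[7.5811] v=[-0.2596]
Step 9: x=[7.5522] v=[-0.2889]
Step 10: x=[7.5205] v=[-0.3171]
Step 11: x=[7.4861] v=[-0.3441]
Step 12: x=[7.4491] v=[-0.3698]
Step 13: x=[7.4097] v=[-0.3941]
Step 14: x=[7.3680] v=[-0.4170]
Step 15: x=[7.3242] v=[-0.4383]
Step 16: x=[7.2784] v=[-0.4580]
Step 17: x=[7.2308] v=[-0.4759]
Step 18: x=[7.1816] v=[-0.4921]
Step 19: x=[7.1310] v=[-0.5064]
Step 20: x=[7.0791] v=[-0.5188]
Step 21: x=[7.0262] v=[-0.5293]
Step 22: x=[6.9724] v=[-0.5378]
Step 23: x=[6.9180] v=[-0.5443]
Step 24: x=[6.8631] v=[-0.5487]
Step 25: x=[6.8080] v=[-0.5511]
Step 26: x=[6.7529] v=[-0.5514]
Step 27: x=[6.6979] v=[-0.5496]
Step 28: x=[6.6433] v=[-0.5458]
Step 29: x=[6.5893] v=[-0.5399]
Step 30: x=[6.5361] v=[-0.5320]
Step 31: x=[6.4839] v=[-0.5221]
Step 32: x=[6.4329] v=[-0.5103]
Step 33: x=[6.3833] v=[-0.4965]
Step 34: x=[6.3352] v=[-0.4809]
Step 35: x=[6.2889] v=[-0.4635]
Step 36: x=[6.2445] v=[-0.4443]
Step 37: x=[6.2022] v=[-0.4235]
Step 38: x=[6.1621] v=[-0.4011]
Step 39: x=[6.1244] v=[-0.3772]
Step 40: x=[6.0892] v=[-0.3519]
Step 41: x=[6.0567] v=[-0.3252]
Step 42: x=[6.0270] v=[-0.2973]
v[0] did not become non-negative within 42 steps; using fallback time=4.2000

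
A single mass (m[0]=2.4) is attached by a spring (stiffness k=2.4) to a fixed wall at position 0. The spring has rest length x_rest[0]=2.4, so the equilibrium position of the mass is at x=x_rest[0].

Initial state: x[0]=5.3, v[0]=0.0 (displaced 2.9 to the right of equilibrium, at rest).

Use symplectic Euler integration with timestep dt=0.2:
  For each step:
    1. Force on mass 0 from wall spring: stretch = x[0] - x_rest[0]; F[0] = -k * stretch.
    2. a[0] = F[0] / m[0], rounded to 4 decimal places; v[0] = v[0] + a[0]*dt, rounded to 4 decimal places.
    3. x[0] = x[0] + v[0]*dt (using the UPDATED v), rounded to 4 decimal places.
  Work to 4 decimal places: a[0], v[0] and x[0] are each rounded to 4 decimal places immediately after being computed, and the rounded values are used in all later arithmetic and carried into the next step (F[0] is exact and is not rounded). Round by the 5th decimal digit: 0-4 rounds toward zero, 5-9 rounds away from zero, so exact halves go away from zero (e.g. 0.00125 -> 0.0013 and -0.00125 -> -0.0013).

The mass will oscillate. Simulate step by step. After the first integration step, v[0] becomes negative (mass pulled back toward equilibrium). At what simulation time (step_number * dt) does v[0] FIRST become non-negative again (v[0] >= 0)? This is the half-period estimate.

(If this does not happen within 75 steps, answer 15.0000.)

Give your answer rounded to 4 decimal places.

Answer: 3.2000

Derivation:
Step 0: x=[5.3000] v=[0.0000]
Step 1: x=[5.1840] v=[-0.5800]
Step 2: x=[4.9566] v=[-1.1368]
Step 3: x=[4.6270] v=[-1.6481]
Step 4: x=[4.2083] v=[-2.0935]
Step 5: x=[3.7173] v=[-2.4552]
Step 6: x=[3.1736] v=[-2.7187]
Step 7: x=[2.5989] v=[-2.8734]
Step 8: x=[2.0163] v=[-2.9132]
Step 9: x=[1.4490] v=[-2.8365]
Step 10: x=[0.9197] v=[-2.6463]
Step 11: x=[0.4497] v=[-2.3502]
Step 12: x=[0.0577] v=[-1.9601]
Step 13: x=[-0.2406] v=[-1.4916]
Step 14: x=[-0.4333] v=[-0.9635]
Step 15: x=[-0.5127] v=[-0.3968]
Step 16: x=[-0.4756] v=[0.1857]
First v>=0 after going negative at step 16, time=3.2000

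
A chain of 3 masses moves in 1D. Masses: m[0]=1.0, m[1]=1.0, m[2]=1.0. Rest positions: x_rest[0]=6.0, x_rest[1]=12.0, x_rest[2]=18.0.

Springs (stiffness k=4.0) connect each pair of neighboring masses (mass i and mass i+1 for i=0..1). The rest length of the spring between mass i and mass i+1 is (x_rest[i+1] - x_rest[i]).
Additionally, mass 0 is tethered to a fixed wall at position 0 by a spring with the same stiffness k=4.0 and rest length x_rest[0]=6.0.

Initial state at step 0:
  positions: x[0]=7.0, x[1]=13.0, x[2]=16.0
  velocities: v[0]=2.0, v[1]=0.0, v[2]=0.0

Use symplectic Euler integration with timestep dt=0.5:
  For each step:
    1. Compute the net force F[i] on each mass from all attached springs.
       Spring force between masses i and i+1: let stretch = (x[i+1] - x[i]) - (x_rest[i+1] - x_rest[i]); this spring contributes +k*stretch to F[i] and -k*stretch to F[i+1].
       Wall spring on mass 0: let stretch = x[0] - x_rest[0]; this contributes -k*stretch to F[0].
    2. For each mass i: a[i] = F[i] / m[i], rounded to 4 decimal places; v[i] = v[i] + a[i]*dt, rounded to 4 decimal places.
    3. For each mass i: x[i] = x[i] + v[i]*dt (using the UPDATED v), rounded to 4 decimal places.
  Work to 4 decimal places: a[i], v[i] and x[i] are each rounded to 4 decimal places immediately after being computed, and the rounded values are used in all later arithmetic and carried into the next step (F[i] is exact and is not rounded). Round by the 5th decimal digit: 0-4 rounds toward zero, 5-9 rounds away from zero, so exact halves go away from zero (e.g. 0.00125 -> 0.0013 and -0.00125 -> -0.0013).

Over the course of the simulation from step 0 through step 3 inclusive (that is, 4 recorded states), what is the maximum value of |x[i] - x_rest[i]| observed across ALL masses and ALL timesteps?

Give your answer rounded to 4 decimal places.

Answer: 3.0000

Derivation:
Step 0: x=[7.0000 13.0000 16.0000] v=[2.0000 0.0000 0.0000]
Step 1: x=[7.0000 10.0000 19.0000] v=[0.0000 -6.0000 6.0000]
Step 2: x=[3.0000 13.0000 19.0000] v=[-8.0000 6.0000 0.0000]
Step 3: x=[6.0000 12.0000 19.0000] v=[6.0000 -2.0000 0.0000]
Max displacement = 3.0000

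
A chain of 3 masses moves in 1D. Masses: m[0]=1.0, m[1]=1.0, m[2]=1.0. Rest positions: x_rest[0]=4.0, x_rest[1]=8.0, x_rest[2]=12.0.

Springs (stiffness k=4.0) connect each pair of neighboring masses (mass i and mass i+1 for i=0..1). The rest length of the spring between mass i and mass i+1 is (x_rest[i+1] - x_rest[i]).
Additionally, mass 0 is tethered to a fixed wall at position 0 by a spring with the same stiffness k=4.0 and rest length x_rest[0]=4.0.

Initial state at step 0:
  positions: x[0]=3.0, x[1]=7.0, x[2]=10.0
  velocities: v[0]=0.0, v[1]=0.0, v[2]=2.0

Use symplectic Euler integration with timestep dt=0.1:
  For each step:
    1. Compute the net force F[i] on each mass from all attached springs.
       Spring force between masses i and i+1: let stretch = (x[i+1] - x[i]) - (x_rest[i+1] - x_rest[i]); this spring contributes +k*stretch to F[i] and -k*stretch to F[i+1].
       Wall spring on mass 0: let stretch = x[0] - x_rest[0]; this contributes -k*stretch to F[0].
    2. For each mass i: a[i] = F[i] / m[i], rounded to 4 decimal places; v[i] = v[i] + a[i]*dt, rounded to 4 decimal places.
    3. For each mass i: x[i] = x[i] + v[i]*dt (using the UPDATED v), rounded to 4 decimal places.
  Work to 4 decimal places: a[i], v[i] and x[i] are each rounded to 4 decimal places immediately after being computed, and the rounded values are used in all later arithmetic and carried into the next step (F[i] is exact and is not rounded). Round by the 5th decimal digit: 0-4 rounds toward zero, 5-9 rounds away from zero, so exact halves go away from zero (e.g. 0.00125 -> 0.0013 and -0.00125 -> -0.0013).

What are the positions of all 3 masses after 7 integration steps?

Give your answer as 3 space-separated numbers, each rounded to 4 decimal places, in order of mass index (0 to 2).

Answer: 3.6695 6.8686 11.8151

Derivation:
Step 0: x=[3.0000 7.0000 10.0000] v=[0.0000 0.0000 2.0000]
Step 1: x=[3.0400 6.9600 10.2400] v=[0.4000 -0.4000 2.4000]
Step 2: x=[3.1152 6.8944 10.5088] v=[0.7520 -0.6560 2.6880]
Step 3: x=[3.2170 6.8222 10.7930] v=[1.0176 -0.7219 2.8422]
Step 4: x=[3.3343 6.7646 11.0784] v=[1.1729 -0.5757 2.8539]
Step 5: x=[3.4554 6.7424 11.3512] v=[1.2113 -0.2223 2.7284]
Step 6: x=[3.5698 6.7730 11.5997] v=[1.1439 0.3064 2.4849]
Step 7: x=[3.6695 6.8686 11.8151] v=[0.9973 0.9558 2.1542]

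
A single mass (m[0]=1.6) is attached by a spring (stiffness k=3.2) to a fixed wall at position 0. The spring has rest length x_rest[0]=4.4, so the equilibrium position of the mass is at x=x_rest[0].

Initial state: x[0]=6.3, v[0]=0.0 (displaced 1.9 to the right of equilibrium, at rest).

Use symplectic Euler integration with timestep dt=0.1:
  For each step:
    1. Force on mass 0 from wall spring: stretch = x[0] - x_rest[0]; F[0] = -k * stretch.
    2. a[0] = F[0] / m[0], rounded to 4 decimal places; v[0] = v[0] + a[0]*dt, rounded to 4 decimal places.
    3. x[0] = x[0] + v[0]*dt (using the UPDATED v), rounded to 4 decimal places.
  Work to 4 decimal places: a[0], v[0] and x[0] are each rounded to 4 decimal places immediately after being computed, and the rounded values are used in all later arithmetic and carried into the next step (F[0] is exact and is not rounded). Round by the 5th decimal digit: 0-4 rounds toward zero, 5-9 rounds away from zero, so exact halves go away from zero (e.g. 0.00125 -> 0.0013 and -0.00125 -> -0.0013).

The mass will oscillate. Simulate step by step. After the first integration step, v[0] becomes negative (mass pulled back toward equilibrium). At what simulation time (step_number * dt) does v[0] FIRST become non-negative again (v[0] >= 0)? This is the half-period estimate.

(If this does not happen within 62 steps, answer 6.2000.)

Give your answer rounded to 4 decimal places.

Step 0: x=[6.3000] v=[0.0000]
Step 1: x=[6.2620] v=[-0.3800]
Step 2: x=[6.1868] v=[-0.7524]
Step 3: x=[6.0758] v=[-1.1098]
Step 4: x=[5.9313] v=[-1.4450]
Step 5: x=[5.7562] v=[-1.7513]
Step 6: x=[5.5540] v=[-2.0225]
Step 7: x=[5.3287] v=[-2.2533]
Step 8: x=[5.0848] v=[-2.4390]
Step 9: x=[4.8272] v=[-2.5760]
Step 10: x=[4.5611] v=[-2.6614]
Step 11: x=[4.2917] v=[-2.6936]
Step 12: x=[4.0245] v=[-2.6719]
Step 13: x=[3.7648] v=[-2.5968]
Step 14: x=[3.5178] v=[-2.4698]
Step 15: x=[3.2885] v=[-2.2934]
Step 16: x=[3.0814] v=[-2.0711]
Step 17: x=[2.9007] v=[-1.8074]
Step 18: x=[2.7500] v=[-1.5075]
Step 19: x=[2.6323] v=[-1.1775]
Step 20: x=[2.5499] v=[-0.8240]
Step 21: x=[2.5045] v=[-0.4540]
Step 22: x=[2.4970] v=[-0.0749]
Step 23: x=[2.5276] v=[0.3057]
First v>=0 after going negative at step 23, time=2.3000

Answer: 2.3000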